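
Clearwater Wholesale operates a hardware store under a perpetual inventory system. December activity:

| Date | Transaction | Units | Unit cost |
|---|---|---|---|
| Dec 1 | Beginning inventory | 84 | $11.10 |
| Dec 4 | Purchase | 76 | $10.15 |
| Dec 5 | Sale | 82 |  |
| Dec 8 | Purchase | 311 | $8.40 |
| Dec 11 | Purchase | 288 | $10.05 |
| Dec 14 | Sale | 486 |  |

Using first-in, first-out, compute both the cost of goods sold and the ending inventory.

Dec 5, 82 sold [FIFO — oldest first]: 82 @ $11.10 = $910.20
Dec 14, 486 sold [FIFO — oldest first]: 2 @ $11.10 + 76 @ $10.15 + 311 @ $8.40 + 97 @ $10.05 = $4,380.85
Total COGS = $910.20 + $4,380.85 = $5,291.05
Ending inventory: 191 @ $10.05 = $1,919.55
Check: goods available $7,210.60 = COGS $5,291.05 + ending $1,919.55

COGS = $5,291.05; ending inventory = $1,919.55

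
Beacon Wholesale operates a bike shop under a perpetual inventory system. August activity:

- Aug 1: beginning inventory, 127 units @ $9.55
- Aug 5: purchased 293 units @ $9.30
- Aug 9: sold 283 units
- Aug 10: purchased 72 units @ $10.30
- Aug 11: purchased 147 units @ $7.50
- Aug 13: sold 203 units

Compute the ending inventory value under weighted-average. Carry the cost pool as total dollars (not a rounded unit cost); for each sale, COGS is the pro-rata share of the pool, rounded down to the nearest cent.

Ending inventory = $1,344.58

After Aug 1: 127 on hand, pool $1,212.85 (≈ $9.5500 each)
After Aug 5: 420 on hand, pool $3,937.75 (≈ $9.3756 each)
Aug 9, sell 283: 283/420 × $3,937.75 → $2,653.29
After Aug 10: 209 on hand, pool $2,026.06 (≈ $9.6941 each)
After Aug 11: 356 on hand, pool $3,128.56 (≈ $8.7881 each)
Aug 13, sell 203: 203/356 × $3,128.56 → $1,783.98
Total COGS = $2,653.29 + $1,783.98 = $4,437.27
Ending inventory (cost pool remaining) = $1,344.58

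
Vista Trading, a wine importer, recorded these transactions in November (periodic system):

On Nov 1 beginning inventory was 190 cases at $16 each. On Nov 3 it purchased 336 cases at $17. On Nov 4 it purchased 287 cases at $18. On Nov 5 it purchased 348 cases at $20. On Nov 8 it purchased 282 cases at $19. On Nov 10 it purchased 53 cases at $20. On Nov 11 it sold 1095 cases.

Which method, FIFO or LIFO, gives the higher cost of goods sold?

LIFO

FIFO COGS: 190 @ $16 + 336 @ $17 + 287 @ $18 + 282 @ $20 = $19,558
LIFO COGS: 53 @ $20 + 282 @ $19 + 348 @ $20 + 287 @ $18 + 125 @ $17 = $20,669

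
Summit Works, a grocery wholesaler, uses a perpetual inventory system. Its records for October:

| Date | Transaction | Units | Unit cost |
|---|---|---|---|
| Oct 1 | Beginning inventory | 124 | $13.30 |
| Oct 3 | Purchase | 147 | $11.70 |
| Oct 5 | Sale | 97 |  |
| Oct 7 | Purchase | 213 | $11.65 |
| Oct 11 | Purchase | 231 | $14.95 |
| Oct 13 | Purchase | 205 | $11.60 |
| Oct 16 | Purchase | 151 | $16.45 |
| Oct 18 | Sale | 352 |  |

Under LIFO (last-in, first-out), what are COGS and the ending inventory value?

Oct 5, 97 sold [LIFO — newest first]: 97 @ $11.70 = $1,134.90
Oct 18, 352 sold [LIFO — newest first]: 151 @ $16.45 + 201 @ $11.60 = $4,815.55
Total COGS = $1,134.90 + $4,815.55 = $5,950.45
Ending inventory: 124 @ $13.30 + 50 @ $11.70 + 213 @ $11.65 + 231 @ $14.95 + 4 @ $11.60 = $8,215.50
Check: goods available $14,165.95 = COGS $5,950.45 + ending $8,215.50

COGS = $5,950.45; ending inventory = $8,215.50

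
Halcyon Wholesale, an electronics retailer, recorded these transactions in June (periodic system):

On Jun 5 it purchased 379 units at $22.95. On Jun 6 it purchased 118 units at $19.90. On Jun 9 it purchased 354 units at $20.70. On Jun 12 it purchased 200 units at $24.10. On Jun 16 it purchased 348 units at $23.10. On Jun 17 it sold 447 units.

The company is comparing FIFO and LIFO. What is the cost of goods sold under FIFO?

COGS = $10,051.25

FIFO COGS: 379 @ $22.95 + 68 @ $19.90 = $10,051.25
LIFO COGS: 348 @ $23.10 + 99 @ $24.10 = $10,424.70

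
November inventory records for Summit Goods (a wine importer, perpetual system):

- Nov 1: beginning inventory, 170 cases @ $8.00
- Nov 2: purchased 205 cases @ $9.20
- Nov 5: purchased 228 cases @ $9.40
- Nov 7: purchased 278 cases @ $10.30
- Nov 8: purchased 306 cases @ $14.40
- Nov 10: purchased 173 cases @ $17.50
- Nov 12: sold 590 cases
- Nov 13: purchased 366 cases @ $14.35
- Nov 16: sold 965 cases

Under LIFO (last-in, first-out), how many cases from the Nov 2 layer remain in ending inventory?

Nov 12, 590 sold [LIFO — newest first]: 173 @ $17.50 + 306 @ $14.40 + 111 @ $10.30 = $8,577.20
Nov 16, 965 sold [LIFO — newest first]: 366 @ $14.35 + 167 @ $10.30 + 228 @ $9.40 + 204 @ $9.20 = $10,992.20
Total COGS = $8,577.20 + $10,992.20 = $19,569.40
Ending inventory: 170 @ $8.00 + 1 @ $9.20 = $1,369.20

1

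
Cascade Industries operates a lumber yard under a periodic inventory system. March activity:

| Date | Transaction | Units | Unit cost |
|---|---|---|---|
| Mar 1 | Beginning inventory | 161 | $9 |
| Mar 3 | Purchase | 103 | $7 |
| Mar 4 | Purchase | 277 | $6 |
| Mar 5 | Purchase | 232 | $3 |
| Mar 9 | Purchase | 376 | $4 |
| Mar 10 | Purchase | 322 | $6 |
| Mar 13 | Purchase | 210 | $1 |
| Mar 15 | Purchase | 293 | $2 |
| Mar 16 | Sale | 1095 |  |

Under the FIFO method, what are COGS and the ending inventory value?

Mar 16, 1095 sold [FIFO — oldest first]: 161 @ $9 + 103 @ $7 + 277 @ $6 + 232 @ $3 + 322 @ $4 = $5,816
Ending inventory: 54 @ $4 + 322 @ $6 + 210 @ $1 + 293 @ $2 = $2,944
Check: goods available $8,760 = COGS $5,816 + ending $2,944

COGS = $5,816; ending inventory = $2,944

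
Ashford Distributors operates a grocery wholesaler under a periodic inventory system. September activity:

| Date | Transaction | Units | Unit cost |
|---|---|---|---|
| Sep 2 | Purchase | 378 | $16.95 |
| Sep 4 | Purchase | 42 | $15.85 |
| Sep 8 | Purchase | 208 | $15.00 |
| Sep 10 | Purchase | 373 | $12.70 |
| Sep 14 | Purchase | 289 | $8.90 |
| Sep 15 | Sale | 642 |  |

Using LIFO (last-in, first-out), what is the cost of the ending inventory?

Ending inventory = $10,446.80

Sep 15, 642 sold [LIFO — newest first]: 289 @ $8.90 + 353 @ $12.70 = $7,055.20
Ending inventory: 378 @ $16.95 + 42 @ $15.85 + 208 @ $15.00 + 20 @ $12.70 = $10,446.80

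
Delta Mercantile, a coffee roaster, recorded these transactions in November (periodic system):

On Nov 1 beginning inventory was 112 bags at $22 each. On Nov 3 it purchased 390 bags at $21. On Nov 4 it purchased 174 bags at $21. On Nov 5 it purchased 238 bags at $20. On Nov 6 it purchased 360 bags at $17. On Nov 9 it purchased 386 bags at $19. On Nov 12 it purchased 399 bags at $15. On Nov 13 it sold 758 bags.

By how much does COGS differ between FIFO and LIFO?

$3,142

FIFO COGS: 112 @ $22 + 390 @ $21 + 174 @ $21 + 82 @ $20 = $15,948
LIFO COGS: 399 @ $15 + 359 @ $19 = $12,806
Difference = |$15,948 − $12,806| = $3,142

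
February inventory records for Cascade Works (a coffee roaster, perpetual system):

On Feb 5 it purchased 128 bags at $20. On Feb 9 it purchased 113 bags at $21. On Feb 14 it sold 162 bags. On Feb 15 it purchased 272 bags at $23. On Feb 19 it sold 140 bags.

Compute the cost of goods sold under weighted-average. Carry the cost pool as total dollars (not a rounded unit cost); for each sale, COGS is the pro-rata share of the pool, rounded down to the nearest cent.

After Feb 5: 128 on hand, pool $2,560.00 (≈ $20.0000 each)
After Feb 9: 241 on hand, pool $4,933.00 (≈ $20.4689 each)
Feb 14, sell 162: 162/241 × $4,933.00 → $3,315.95
After Feb 15: 351 on hand, pool $7,873.05 (≈ $22.4303 each)
Feb 19, sell 140: 140/351 × $7,873.05 → $3,140.24
Total COGS = $3,315.95 + $3,140.24 = $6,456.19
Ending inventory (cost pool remaining) = $4,732.81
Check: goods available $11,189.00 = COGS $6,456.19 + ending $4,732.81

COGS = $6,456.19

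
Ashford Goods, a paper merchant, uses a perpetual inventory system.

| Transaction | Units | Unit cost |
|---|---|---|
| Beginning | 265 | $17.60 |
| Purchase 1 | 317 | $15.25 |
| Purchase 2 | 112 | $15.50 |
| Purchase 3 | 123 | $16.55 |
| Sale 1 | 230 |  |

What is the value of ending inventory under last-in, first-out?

Ending inventory = $9,575.75

Sale 1 (230) [LIFO — newest first]: 123 @ $16.55 + 107 @ $15.50 = $3,694.15
Ending inventory: 265 @ $17.60 + 317 @ $15.25 + 5 @ $15.50 = $9,575.75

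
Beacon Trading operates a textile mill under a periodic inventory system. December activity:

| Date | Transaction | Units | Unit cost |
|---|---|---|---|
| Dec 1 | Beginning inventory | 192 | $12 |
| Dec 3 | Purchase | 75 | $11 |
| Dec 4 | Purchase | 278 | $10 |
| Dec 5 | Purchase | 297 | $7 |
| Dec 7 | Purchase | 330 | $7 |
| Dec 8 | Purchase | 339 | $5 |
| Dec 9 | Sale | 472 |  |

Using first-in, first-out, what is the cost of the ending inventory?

Ending inventory = $6,814

Dec 9, 472 sold [FIFO — oldest first]: 192 @ $12 + 75 @ $11 + 205 @ $10 = $5,179
Ending inventory: 73 @ $10 + 297 @ $7 + 330 @ $7 + 339 @ $5 = $6,814
Check: goods available $11,993 = COGS $5,179 + ending $6,814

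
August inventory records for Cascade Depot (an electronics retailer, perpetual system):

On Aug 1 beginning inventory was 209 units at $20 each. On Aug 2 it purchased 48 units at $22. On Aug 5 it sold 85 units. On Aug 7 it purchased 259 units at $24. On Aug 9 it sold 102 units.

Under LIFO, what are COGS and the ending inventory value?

Aug 5, 85 sold [LIFO — newest first]: 48 @ $22 + 37 @ $20 = $1,796
Aug 9, 102 sold [LIFO — newest first]: 102 @ $24 = $2,448
Total COGS = $1,796 + $2,448 = $4,244
Ending inventory: 172 @ $20 + 157 @ $24 = $7,208

COGS = $4,244; ending inventory = $7,208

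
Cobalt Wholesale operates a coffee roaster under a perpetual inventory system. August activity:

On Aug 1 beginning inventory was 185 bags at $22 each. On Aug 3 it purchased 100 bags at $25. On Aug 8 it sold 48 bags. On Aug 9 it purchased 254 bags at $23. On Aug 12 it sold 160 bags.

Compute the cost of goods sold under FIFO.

COGS = $4,645

Aug 8, 48 sold [FIFO — oldest first]: 48 @ $22 = $1,056
Aug 12, 160 sold [FIFO — oldest first]: 137 @ $22 + 23 @ $25 = $3,589
Total COGS = $1,056 + $3,589 = $4,645
Ending inventory: 77 @ $25 + 254 @ $23 = $7,767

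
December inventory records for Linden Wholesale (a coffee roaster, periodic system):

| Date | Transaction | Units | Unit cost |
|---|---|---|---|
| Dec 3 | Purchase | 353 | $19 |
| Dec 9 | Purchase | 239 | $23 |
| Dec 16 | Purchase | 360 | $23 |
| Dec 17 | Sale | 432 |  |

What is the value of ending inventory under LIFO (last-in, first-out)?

Ending inventory = $10,548

Dec 17, 432 sold [LIFO — newest first]: 360 @ $23 + 72 @ $23 = $9,936
Ending inventory: 353 @ $19 + 167 @ $23 = $10,548
Check: goods available $20,484 = COGS $9,936 + ending $10,548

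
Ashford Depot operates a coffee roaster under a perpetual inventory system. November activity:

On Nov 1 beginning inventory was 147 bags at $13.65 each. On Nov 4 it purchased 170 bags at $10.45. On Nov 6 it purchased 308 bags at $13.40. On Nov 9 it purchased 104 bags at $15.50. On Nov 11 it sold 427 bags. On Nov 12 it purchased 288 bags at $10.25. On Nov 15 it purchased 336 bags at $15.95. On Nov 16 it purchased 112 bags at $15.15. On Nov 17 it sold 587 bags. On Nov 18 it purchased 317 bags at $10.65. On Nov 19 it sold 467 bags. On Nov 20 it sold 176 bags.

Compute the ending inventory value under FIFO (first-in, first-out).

Ending inventory = $1,331.25

Nov 11, 427 sold [FIFO — oldest first]: 147 @ $13.65 + 170 @ $10.45 + 110 @ $13.40 = $5,257.05
Nov 17, 587 sold [FIFO — oldest first]: 198 @ $13.40 + 104 @ $15.50 + 285 @ $10.25 = $7,186.45
Nov 19, 467 sold [FIFO — oldest first]: 3 @ $10.25 + 336 @ $15.95 + 112 @ $15.15 + 16 @ $10.65 = $7,257.15
Nov 20, 176 sold [FIFO — oldest first]: 176 @ $10.65 = $1,874.40
Total COGS = $5,257.05 + $7,186.45 + $7,257.15 + $1,874.40 = $21,575.05
Ending inventory: 125 @ $10.65 = $1,331.25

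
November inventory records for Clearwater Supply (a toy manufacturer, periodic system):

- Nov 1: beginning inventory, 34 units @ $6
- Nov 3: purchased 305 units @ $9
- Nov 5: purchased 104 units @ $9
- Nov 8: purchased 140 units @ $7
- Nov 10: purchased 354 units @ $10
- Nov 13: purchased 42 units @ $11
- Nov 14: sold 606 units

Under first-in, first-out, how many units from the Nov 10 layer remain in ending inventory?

Nov 14, 606 sold [FIFO — oldest first]: 34 @ $6 + 305 @ $9 + 104 @ $9 + 140 @ $7 + 23 @ $10 = $5,095
Ending inventory: 331 @ $10 + 42 @ $11 = $3,772

331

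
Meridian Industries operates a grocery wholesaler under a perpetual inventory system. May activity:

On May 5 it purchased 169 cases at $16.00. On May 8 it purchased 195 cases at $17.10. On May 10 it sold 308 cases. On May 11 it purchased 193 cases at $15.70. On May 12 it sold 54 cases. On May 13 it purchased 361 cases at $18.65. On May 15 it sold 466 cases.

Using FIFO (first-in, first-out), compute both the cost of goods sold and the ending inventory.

May 10, 308 sold [FIFO — oldest first]: 169 @ $16.00 + 139 @ $17.10 = $5,080.90
May 12, 54 sold [FIFO — oldest first]: 54 @ $17.10 = $923.40
May 15, 466 sold [FIFO — oldest first]: 2 @ $17.10 + 193 @ $15.70 + 271 @ $18.65 = $8,118.45
Total COGS = $5,080.90 + $923.40 + $8,118.45 = $14,122.75
Ending inventory: 90 @ $18.65 = $1,678.50

COGS = $14,122.75; ending inventory = $1,678.50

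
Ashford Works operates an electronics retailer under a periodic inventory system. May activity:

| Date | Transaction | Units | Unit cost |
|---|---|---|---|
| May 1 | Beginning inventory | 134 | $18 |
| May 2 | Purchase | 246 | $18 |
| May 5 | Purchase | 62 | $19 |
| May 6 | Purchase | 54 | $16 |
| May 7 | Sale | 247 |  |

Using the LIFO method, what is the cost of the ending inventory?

Ending inventory = $4,482

May 7, 247 sold [LIFO — newest first]: 54 @ $16 + 62 @ $19 + 131 @ $18 = $4,400
Ending inventory: 134 @ $18 + 115 @ $18 = $4,482
Check: goods available $8,882 = COGS $4,400 + ending $4,482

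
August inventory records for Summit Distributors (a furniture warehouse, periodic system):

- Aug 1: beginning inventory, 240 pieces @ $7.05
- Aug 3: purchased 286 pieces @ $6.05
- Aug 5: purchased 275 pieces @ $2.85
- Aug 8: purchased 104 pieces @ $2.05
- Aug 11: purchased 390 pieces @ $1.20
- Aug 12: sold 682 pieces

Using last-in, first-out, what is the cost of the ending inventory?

Aug 12, 682 sold [LIFO — newest first]: 390 @ $1.20 + 104 @ $2.05 + 188 @ $2.85 = $1,217.00
Ending inventory: 240 @ $7.05 + 286 @ $6.05 + 87 @ $2.85 = $3,670.25

Ending inventory = $3,670.25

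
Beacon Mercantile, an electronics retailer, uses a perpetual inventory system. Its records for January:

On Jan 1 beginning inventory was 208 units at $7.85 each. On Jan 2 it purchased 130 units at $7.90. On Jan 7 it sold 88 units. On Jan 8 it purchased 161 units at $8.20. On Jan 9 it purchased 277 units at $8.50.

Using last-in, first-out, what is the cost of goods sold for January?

COGS = $695.20

Jan 7, 88 sold [LIFO — newest first]: 88 @ $7.90 = $695.20
Ending inventory: 208 @ $7.85 + 42 @ $7.90 + 161 @ $8.20 + 277 @ $8.50 = $5,639.30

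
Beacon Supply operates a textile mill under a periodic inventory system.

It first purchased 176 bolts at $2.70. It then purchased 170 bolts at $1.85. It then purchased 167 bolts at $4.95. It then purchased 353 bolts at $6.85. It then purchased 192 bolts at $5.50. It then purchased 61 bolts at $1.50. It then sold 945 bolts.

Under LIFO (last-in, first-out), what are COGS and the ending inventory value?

Sale 1 (945) [LIFO — newest first]: 61 @ $1.50 + 192 @ $5.50 + 353 @ $6.85 + 167 @ $4.95 + 170 @ $1.85 + 2 @ $2.70 = $4,712.10
Ending inventory: 174 @ $2.70 = $469.80
Check: goods available $5,181.90 = COGS $4,712.10 + ending $469.80

COGS = $4,712.10; ending inventory = $469.80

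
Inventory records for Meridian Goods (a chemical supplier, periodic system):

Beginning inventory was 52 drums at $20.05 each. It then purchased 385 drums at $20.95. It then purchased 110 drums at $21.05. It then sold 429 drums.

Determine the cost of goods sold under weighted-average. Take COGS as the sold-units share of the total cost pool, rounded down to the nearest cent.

COGS = $8,959.47

Sale 1, sell 429: 429/547 × $11,423.85 → $8,959.47
Ending inventory (cost pool remaining) = $2,464.38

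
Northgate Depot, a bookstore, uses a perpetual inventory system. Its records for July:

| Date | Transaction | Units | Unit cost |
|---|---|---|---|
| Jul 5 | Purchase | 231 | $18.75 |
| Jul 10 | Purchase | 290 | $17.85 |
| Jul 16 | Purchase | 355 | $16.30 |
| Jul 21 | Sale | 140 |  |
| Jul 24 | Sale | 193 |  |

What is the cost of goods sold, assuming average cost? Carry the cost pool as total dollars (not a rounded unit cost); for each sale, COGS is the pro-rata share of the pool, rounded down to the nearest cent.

COGS = $5,813.90

After Jul 5: 231 on hand, pool $4,331.25 (≈ $18.7500 each)
After Jul 10: 521 on hand, pool $9,507.75 (≈ $18.2490 each)
After Jul 16: 876 on hand, pool $15,294.25 (≈ $17.4592 each)
Jul 21, sell 140: 140/876 × $15,294.25 → $2,444.28
Jul 24, sell 193: 193/736 × $12,849.97 → $3,369.62
Total COGS = $2,444.28 + $3,369.62 = $5,813.90
Ending inventory (cost pool remaining) = $9,480.35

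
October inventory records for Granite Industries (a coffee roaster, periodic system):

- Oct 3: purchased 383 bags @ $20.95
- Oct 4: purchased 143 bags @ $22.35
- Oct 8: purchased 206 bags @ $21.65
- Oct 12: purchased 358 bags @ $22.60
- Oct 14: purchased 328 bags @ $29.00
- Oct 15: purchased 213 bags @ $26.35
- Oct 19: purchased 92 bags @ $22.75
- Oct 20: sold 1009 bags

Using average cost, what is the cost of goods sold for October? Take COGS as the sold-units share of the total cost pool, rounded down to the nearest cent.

Oct 20, sell 1009: 1009/1723 × $40,988.15 → $24,002.92
Ending inventory (cost pool remaining) = $16,985.23

COGS = $24,002.92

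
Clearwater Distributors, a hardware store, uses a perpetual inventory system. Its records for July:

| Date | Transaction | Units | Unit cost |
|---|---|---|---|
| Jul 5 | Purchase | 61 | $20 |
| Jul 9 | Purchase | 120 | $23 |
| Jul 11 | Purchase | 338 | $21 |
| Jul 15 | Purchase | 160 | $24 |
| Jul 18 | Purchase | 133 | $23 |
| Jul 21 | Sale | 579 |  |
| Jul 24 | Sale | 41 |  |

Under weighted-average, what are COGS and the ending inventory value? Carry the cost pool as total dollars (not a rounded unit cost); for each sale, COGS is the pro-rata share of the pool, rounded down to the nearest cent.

COGS = $13,726.27; ending inventory = $4,250.73

After Jul 5: 61 on hand, pool $1,220.00 (≈ $20.0000 each)
After Jul 9: 181 on hand, pool $3,980.00 (≈ $21.9890 each)
After Jul 11: 519 on hand, pool $11,078.00 (≈ $21.3449 each)
After Jul 15: 679 on hand, pool $14,918.00 (≈ $21.9705 each)
After Jul 18: 812 on hand, pool $17,977.00 (≈ $22.1392 each)
Jul 21, sell 579: 579/812 × $17,977.00 → $12,818.57
Jul 24, sell 41: 41/233 × $5,158.43 → $907.70
Total COGS = $12,818.57 + $907.70 = $13,726.27
Ending inventory (cost pool remaining) = $4,250.73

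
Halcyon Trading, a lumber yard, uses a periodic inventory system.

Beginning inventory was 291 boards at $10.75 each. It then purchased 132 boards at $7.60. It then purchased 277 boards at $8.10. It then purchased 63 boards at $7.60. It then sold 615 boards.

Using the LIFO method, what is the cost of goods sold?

COGS = $5,262.95

Sale 1 (615) [LIFO — newest first]: 63 @ $7.60 + 277 @ $8.10 + 132 @ $7.60 + 143 @ $10.75 = $5,262.95
Ending inventory: 148 @ $10.75 = $1,591.00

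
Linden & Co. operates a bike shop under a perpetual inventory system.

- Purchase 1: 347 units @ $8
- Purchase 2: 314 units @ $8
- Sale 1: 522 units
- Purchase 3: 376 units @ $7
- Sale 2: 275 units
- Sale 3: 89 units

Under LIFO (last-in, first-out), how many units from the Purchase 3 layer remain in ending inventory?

12

Sale 1 (522) [LIFO — newest first]: 314 @ $8 + 208 @ $8 = $4,176
Sale 2 (275) [LIFO — newest first]: 275 @ $7 = $1,925
Sale 3 (89) [LIFO — newest first]: 89 @ $7 = $623
Total COGS = $4,176 + $1,925 + $623 = $6,724
Ending inventory: 139 @ $8 + 12 @ $7 = $1,196
Check: goods available $7,920 = COGS $6,724 + ending $1,196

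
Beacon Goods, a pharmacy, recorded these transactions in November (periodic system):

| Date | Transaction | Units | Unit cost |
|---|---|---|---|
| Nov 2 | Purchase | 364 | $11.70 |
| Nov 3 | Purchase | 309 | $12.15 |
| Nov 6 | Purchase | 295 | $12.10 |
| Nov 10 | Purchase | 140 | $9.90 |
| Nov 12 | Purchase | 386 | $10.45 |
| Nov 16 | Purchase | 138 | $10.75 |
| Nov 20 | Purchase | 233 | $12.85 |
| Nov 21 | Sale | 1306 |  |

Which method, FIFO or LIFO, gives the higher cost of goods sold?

FIFO COGS: 364 @ $11.70 + 309 @ $12.15 + 295 @ $12.10 + 140 @ $9.90 + 198 @ $10.45 = $15,037.75
LIFO COGS: 233 @ $12.85 + 138 @ $10.75 + 386 @ $10.45 + 140 @ $9.90 + 295 @ $12.10 + 114 @ $12.15 = $14,851.85

FIFO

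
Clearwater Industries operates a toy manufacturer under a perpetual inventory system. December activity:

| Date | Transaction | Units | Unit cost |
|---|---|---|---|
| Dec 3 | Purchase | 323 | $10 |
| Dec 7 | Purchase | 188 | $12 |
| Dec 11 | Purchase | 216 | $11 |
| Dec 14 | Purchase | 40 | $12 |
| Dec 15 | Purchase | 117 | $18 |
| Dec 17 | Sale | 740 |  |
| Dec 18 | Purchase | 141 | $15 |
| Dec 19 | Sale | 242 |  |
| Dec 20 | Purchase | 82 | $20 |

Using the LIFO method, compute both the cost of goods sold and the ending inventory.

COGS = $12,133; ending inventory = $2,070

Dec 17, 740 sold [LIFO — newest first]: 117 @ $18 + 40 @ $12 + 216 @ $11 + 188 @ $12 + 179 @ $10 = $9,008
Dec 19, 242 sold [LIFO — newest first]: 141 @ $15 + 101 @ $10 = $3,125
Total COGS = $9,008 + $3,125 = $12,133
Ending inventory: 43 @ $10 + 82 @ $20 = $2,070
Check: goods available $14,203 = COGS $12,133 + ending $2,070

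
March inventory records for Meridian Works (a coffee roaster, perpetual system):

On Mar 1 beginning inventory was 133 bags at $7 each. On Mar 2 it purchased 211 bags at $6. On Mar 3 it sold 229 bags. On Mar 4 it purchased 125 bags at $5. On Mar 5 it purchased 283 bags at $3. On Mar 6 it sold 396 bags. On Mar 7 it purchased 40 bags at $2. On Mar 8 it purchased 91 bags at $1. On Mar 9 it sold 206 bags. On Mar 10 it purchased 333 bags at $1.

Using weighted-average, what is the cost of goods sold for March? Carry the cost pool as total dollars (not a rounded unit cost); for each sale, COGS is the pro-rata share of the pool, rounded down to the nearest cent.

COGS = $3,699.44

After Mar 1: 133 on hand, pool $931.00 (≈ $7.0000 each)
After Mar 2: 344 on hand, pool $2,197.00 (≈ $6.3866 each)
Mar 3, sell 229: 229/344 × $2,197.00 → $1,462.53
After Mar 4: 240 on hand, pool $1,359.47 (≈ $5.6645 each)
After Mar 5: 523 on hand, pool $2,208.47 (≈ $4.2227 each)
Mar 6, sell 396: 396/523 × $2,208.47 → $1,672.18
After Mar 7: 167 on hand, pool $616.29 (≈ $3.6904 each)
After Mar 8: 258 on hand, pool $707.29 (≈ $2.7414 each)
Mar 9, sell 206: 206/258 × $707.29 → $564.73
After Mar 10: 385 on hand, pool $475.56 (≈ $1.2352 each)
Total COGS = $1,462.53 + $1,672.18 + $564.73 = $3,699.44
Ending inventory (cost pool remaining) = $475.56
Check: goods available $4,175.00 = COGS $3,699.44 + ending $475.56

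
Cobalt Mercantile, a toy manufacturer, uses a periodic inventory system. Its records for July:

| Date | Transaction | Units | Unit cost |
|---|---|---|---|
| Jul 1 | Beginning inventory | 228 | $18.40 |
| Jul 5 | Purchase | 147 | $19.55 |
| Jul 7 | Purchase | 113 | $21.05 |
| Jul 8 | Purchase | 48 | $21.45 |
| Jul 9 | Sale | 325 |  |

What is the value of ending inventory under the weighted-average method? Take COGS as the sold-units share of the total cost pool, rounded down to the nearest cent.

Jul 9, sell 325: 325/536 × $10,477.30 → $6,352.84
Ending inventory (cost pool remaining) = $4,124.46

Ending inventory = $4,124.46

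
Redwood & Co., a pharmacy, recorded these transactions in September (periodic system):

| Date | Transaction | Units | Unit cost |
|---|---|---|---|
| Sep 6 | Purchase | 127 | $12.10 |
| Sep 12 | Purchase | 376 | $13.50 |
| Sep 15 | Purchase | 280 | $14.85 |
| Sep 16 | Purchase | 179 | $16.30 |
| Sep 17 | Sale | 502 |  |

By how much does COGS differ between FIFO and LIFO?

$1,057.00

FIFO COGS: 127 @ $12.10 + 375 @ $13.50 = $6,599.20
LIFO COGS: 179 @ $16.30 + 280 @ $14.85 + 43 @ $13.50 = $7,656.20
Difference = |$6,599.20 − $7,656.20| = $1,057.00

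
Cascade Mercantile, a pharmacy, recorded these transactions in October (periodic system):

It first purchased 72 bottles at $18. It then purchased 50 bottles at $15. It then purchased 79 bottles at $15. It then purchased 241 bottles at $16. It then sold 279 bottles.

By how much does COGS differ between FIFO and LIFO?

$53

FIFO COGS: 72 @ $18 + 50 @ $15 + 79 @ $15 + 78 @ $16 = $4,479
LIFO COGS: 241 @ $16 + 38 @ $15 = $4,426
Difference = |$4,479 − $4,426| = $53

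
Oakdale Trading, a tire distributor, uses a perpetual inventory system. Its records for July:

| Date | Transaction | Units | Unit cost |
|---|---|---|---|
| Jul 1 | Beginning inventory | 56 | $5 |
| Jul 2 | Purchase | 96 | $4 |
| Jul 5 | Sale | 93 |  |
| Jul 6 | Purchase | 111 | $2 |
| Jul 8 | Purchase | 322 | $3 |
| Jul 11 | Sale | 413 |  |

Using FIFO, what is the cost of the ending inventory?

Jul 5, 93 sold [FIFO — oldest first]: 56 @ $5 + 37 @ $4 = $428
Jul 11, 413 sold [FIFO — oldest first]: 59 @ $4 + 111 @ $2 + 243 @ $3 = $1,187
Total COGS = $428 + $1,187 = $1,615
Ending inventory: 79 @ $3 = $237
Check: goods available $1,852 = COGS $1,615 + ending $237

Ending inventory = $237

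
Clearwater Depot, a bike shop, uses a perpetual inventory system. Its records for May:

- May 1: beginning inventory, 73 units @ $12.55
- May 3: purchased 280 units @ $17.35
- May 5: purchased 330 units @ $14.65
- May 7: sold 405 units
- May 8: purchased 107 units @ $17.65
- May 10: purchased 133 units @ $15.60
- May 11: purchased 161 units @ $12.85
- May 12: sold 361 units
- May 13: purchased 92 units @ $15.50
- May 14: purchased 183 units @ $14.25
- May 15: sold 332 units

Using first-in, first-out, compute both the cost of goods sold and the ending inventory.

COGS = $16,857.85; ending inventory = $3,816.75

May 7, 405 sold [FIFO — oldest first]: 73 @ $12.55 + 280 @ $17.35 + 52 @ $14.65 = $6,535.95
May 12, 361 sold [FIFO — oldest first]: 278 @ $14.65 + 83 @ $17.65 = $5,537.65
May 15, 332 sold [FIFO — oldest first]: 24 @ $17.65 + 133 @ $15.60 + 161 @ $12.85 + 14 @ $15.50 = $4,784.25
Total COGS = $6,535.95 + $5,537.65 + $4,784.25 = $16,857.85
Ending inventory: 78 @ $15.50 + 183 @ $14.25 = $3,816.75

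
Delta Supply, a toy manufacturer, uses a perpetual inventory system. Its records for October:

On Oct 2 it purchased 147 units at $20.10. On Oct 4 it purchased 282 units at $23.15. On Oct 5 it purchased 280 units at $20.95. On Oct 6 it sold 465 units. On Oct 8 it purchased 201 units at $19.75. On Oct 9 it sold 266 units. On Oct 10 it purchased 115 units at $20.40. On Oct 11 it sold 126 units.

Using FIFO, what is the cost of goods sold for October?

COGS = $18,272.00

Oct 6, 465 sold [FIFO — oldest first]: 147 @ $20.10 + 282 @ $23.15 + 36 @ $20.95 = $10,237.20
Oct 9, 266 sold [FIFO — oldest first]: 244 @ $20.95 + 22 @ $19.75 = $5,546.30
Oct 11, 126 sold [FIFO — oldest first]: 126 @ $19.75 = $2,488.50
Total COGS = $10,237.20 + $5,546.30 + $2,488.50 = $18,272.00
Ending inventory: 53 @ $19.75 + 115 @ $20.40 = $3,392.75
Check: goods available $21,664.75 = COGS $18,272.00 + ending $3,392.75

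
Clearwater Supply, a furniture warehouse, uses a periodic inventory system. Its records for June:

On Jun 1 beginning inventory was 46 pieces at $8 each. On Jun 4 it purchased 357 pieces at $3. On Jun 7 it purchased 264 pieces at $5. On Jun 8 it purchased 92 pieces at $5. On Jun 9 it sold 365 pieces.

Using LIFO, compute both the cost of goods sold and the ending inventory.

COGS = $1,807; ending inventory = $1,412

Jun 9, 365 sold [LIFO — newest first]: 92 @ $5 + 264 @ $5 + 9 @ $3 = $1,807
Ending inventory: 46 @ $8 + 348 @ $3 = $1,412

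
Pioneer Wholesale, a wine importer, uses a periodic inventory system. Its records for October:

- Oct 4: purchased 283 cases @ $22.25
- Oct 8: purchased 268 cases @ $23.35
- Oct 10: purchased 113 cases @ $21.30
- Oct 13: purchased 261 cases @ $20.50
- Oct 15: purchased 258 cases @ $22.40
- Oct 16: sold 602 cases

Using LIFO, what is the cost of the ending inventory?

Oct 16, 602 sold [LIFO — newest first]: 258 @ $22.40 + 261 @ $20.50 + 83 @ $21.30 = $12,897.60
Ending inventory: 283 @ $22.25 + 268 @ $23.35 + 30 @ $21.30 = $13,193.55

Ending inventory = $13,193.55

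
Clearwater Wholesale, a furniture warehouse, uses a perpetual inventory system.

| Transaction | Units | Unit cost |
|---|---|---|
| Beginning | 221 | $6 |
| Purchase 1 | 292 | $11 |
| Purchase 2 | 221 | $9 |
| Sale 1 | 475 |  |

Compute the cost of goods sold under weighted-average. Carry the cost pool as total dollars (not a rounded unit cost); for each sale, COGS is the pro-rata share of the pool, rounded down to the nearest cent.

After Beginning: 221 on hand, pool $1,326.00 (≈ $6.0000 each)
After Purchase 1: 513 on hand, pool $4,538.00 (≈ $8.8460 each)
After Purchase 2: 734 on hand, pool $6,527.00 (≈ $8.8924 each)
Sale 1, sell 475: 475/734 × $6,527.00 → $4,223.87
Ending inventory (cost pool remaining) = $2,303.13
Check: goods available $6,527.00 = COGS $4,223.87 + ending $2,303.13

COGS = $4,223.87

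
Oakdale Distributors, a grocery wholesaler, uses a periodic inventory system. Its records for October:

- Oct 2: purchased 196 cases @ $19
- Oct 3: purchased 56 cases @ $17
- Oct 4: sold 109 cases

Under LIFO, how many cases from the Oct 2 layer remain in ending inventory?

143

Oct 4, 109 sold [LIFO — newest first]: 56 @ $17 + 53 @ $19 = $1,959
Ending inventory: 143 @ $19 = $2,717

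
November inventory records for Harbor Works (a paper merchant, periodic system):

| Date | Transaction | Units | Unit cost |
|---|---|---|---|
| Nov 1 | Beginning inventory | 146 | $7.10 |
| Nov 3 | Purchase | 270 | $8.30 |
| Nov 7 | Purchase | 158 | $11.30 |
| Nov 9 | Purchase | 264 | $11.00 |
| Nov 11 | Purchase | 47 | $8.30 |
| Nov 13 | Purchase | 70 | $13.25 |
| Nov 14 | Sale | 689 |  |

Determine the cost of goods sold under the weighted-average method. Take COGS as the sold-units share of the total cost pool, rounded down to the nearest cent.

COGS = $6,698.52

Nov 14, sell 689: 689/955 × $9,284.60 → $6,698.52
Ending inventory (cost pool remaining) = $2,586.08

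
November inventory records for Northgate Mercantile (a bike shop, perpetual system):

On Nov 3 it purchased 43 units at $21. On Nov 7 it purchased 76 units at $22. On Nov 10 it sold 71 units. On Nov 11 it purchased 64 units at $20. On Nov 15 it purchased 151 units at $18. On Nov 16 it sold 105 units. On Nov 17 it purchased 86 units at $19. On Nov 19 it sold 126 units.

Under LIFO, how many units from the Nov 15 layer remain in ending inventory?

Nov 10, 71 sold [LIFO — newest first]: 71 @ $22 = $1,562
Nov 16, 105 sold [LIFO — newest first]: 105 @ $18 = $1,890
Nov 19, 126 sold [LIFO — newest first]: 86 @ $19 + 40 @ $18 = $2,354
Total COGS = $1,562 + $1,890 + $2,354 = $5,806
Ending inventory: 43 @ $21 + 5 @ $22 + 64 @ $20 + 6 @ $18 = $2,401

6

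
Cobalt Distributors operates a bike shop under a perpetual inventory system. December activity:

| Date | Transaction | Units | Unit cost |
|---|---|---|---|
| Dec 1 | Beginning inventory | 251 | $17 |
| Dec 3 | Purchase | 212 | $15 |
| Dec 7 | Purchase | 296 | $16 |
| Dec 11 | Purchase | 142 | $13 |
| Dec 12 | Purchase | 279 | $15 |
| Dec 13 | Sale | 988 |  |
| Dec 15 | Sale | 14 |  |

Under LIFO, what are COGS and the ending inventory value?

COGS = $15,188; ending inventory = $3,026

Dec 13, 988 sold [LIFO — newest first]: 279 @ $15 + 142 @ $13 + 296 @ $16 + 212 @ $15 + 59 @ $17 = $14,950
Dec 15, 14 sold [LIFO — newest first]: 14 @ $17 = $238
Total COGS = $14,950 + $238 = $15,188
Ending inventory: 178 @ $17 = $3,026
Check: goods available $18,214 = COGS $15,188 + ending $3,026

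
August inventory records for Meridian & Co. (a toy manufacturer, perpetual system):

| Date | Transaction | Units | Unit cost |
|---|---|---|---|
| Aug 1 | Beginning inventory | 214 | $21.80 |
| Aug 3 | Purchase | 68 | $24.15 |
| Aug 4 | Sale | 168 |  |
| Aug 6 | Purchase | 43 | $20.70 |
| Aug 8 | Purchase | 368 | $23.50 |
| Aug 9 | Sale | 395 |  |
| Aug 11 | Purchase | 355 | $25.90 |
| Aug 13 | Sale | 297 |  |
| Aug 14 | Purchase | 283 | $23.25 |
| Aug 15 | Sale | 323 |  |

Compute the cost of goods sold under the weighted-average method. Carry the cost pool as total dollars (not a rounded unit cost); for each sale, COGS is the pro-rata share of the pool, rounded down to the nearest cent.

After Aug 1: 214 on hand, pool $4,665.20 (≈ $21.8000 each)
After Aug 3: 282 on hand, pool $6,307.40 (≈ $22.3667 each)
Aug 4, sell 168: 168/282 × $6,307.40 → $3,757.60
After Aug 6: 157 on hand, pool $3,439.90 (≈ $21.9102 each)
After Aug 8: 525 on hand, pool $12,087.90 (≈ $23.0246 each)
Aug 9, sell 395: 395/525 × $12,087.90 → $9,094.70
After Aug 11: 485 on hand, pool $12,187.70 (≈ $25.1293 each)
Aug 13, sell 297: 297/485 × $12,187.70 → $7,463.39
After Aug 14: 471 on hand, pool $11,304.06 (≈ $24.0001 each)
Aug 15, sell 323: 323/471 × $11,304.06 → $7,752.04
Total COGS = $3,757.60 + $9,094.70 + $7,463.39 + $7,752.04 = $28,067.73
Ending inventory (cost pool remaining) = $3,552.02
Check: goods available $31,619.75 = COGS $28,067.73 + ending $3,552.02

COGS = $28,067.73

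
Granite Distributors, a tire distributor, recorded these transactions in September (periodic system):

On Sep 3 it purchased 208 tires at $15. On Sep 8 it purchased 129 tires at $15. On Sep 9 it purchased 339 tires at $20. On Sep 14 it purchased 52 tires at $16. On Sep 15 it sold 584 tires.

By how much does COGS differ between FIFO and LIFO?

$512

FIFO COGS: 208 @ $15 + 129 @ $15 + 247 @ $20 = $9,995
LIFO COGS: 52 @ $16 + 339 @ $20 + 129 @ $15 + 64 @ $15 = $10,507
Difference = |$9,995 − $10,507| = $512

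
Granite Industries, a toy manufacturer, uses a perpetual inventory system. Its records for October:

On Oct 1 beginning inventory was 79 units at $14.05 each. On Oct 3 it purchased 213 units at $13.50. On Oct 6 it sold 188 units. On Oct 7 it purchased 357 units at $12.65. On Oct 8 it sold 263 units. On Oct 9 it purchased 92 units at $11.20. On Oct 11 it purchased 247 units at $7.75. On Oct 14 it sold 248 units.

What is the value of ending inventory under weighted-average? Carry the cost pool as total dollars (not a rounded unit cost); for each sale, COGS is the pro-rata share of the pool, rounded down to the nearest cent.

Ending inventory = $2,956.72

After Oct 1: 79 on hand, pool $1,109.95 (≈ $14.0500 each)
After Oct 3: 292 on hand, pool $3,985.45 (≈ $13.6488 each)
Oct 6, sell 188: 188/292 × $3,985.45 → $2,565.97
After Oct 7: 461 on hand, pool $5,935.53 (≈ $12.8753 each)
Oct 8, sell 263: 263/461 × $5,935.53 → $3,386.21
After Oct 9: 290 on hand, pool $3,579.72 (≈ $12.3439 each)
After Oct 11: 537 on hand, pool $5,493.97 (≈ $10.2309 each)
Oct 14, sell 248: 248/537 × $5,493.97 → $2,537.25
Total COGS = $2,565.97 + $3,386.21 + $2,537.25 = $8,489.43
Ending inventory (cost pool remaining) = $2,956.72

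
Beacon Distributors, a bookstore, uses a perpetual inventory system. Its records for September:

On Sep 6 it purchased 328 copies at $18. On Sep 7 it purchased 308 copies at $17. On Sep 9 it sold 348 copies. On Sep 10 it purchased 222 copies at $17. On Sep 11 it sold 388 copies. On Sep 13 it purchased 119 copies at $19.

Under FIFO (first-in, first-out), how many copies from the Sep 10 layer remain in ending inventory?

Sep 9, 348 sold [FIFO — oldest first]: 328 @ $18 + 20 @ $17 = $6,244
Sep 11, 388 sold [FIFO — oldest first]: 288 @ $17 + 100 @ $17 = $6,596
Total COGS = $6,244 + $6,596 = $12,840
Ending inventory: 122 @ $17 + 119 @ $19 = $4,335

122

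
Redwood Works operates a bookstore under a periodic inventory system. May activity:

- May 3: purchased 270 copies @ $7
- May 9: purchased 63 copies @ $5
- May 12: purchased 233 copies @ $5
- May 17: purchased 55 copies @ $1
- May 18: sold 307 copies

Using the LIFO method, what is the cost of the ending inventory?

May 18, 307 sold [LIFO — newest first]: 55 @ $1 + 233 @ $5 + 19 @ $5 = $1,315
Ending inventory: 270 @ $7 + 44 @ $5 = $2,110

Ending inventory = $2,110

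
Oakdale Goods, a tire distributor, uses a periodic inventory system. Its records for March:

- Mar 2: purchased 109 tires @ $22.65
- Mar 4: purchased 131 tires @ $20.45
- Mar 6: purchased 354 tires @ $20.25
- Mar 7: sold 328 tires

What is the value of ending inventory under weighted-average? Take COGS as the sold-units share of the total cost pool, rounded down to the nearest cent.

Ending inventory = $5,515.39

Mar 7, sell 328: 328/594 × $12,316.30 → $6,800.91
Ending inventory (cost pool remaining) = $5,515.39
Check: goods available $12,316.30 = COGS $6,800.91 + ending $5,515.39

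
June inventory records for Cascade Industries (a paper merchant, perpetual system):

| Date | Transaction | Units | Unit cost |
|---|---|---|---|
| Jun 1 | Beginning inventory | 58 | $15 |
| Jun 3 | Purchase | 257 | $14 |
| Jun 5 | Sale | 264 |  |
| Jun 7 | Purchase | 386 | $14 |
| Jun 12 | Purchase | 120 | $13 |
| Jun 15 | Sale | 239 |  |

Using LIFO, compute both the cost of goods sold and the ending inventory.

Jun 5, 264 sold [LIFO — newest first]: 257 @ $14 + 7 @ $15 = $3,703
Jun 15, 239 sold [LIFO — newest first]: 120 @ $13 + 119 @ $14 = $3,226
Total COGS = $3,703 + $3,226 = $6,929
Ending inventory: 51 @ $15 + 267 @ $14 = $4,503

COGS = $6,929; ending inventory = $4,503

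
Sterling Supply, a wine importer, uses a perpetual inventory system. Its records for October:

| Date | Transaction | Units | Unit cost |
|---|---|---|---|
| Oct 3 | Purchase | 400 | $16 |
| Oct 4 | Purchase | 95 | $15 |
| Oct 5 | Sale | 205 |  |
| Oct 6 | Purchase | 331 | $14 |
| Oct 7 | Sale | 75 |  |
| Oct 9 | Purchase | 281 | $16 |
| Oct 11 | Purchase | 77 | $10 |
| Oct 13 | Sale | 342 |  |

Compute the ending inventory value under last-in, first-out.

Oct 5, 205 sold [LIFO — newest first]: 95 @ $15 + 110 @ $16 = $3,185
Oct 7, 75 sold [LIFO — newest first]: 75 @ $14 = $1,050
Oct 13, 342 sold [LIFO — newest first]: 77 @ $10 + 265 @ $16 = $5,010
Total COGS = $3,185 + $1,050 + $5,010 = $9,245
Ending inventory: 290 @ $16 + 256 @ $14 + 16 @ $16 = $8,480

Ending inventory = $8,480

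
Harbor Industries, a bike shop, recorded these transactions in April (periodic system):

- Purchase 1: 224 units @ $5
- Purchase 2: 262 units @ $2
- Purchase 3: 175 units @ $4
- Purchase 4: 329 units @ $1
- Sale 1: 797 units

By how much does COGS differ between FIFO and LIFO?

$772

FIFO COGS: 224 @ $5 + 262 @ $2 + 175 @ $4 + 136 @ $1 = $2,480
LIFO COGS: 329 @ $1 + 175 @ $4 + 262 @ $2 + 31 @ $5 = $1,708
Difference = |$2,480 − $1,708| = $772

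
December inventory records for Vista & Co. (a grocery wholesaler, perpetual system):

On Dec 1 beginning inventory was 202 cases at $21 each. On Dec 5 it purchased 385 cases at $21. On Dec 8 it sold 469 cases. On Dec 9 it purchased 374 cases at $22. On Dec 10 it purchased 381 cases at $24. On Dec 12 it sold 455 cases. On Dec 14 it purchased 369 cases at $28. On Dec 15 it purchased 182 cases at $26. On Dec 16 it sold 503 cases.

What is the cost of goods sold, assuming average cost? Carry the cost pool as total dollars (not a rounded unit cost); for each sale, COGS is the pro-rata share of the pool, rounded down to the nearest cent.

After Dec 1: 202 on hand, pool $4,242.00 (≈ $21.0000 each)
After Dec 5: 587 on hand, pool $12,327.00 (≈ $21.0000 each)
Dec 8, sell 469: 469/587 × $12,327.00 → $9,849.00
After Dec 9: 492 on hand, pool $10,706.00 (≈ $21.7602 each)
After Dec 10: 873 on hand, pool $19,850.00 (≈ $22.7377 each)
Dec 12, sell 455: 455/873 × $19,850.00 → $10,345.64
After Dec 14: 787 on hand, pool $19,836.36 (≈ $25.2050 each)
After Dec 15: 969 on hand, pool $24,568.36 (≈ $25.3543 each)
Dec 16, sell 503: 503/969 × $24,568.36 → $12,753.23
Total COGS = $9,849.00 + $10,345.64 + $12,753.23 = $32,947.87
Ending inventory (cost pool remaining) = $11,815.13

COGS = $32,947.87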